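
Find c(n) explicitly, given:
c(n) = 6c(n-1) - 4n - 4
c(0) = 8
First-order linear with linear forcing.
Homogeneous solution: c_h(n) = A·(6)^n.
Try particular c_p(n) = pn + q. Substituting:
  pn + q = 6(p(n-1) + q) - 4n - 4.
Matching the n-coefficient: p = 6p - 4 ⇒ p = \frac{4}{5}.
Matching constants: q = -6p + 6q - 4 ⇒ q = \frac{44}{25}.
General: c(n) = A·(6)^n + \frac{4 n}{5} + \frac{44}{25}.
Apply c(0) = 8: A + \frac{44}{25} = 8 ⇒ A = \frac{156}{25}.
So c(n) = \frac{156 \cdot 6^{n}}{25} + \frac{4 n}{5} + \frac{44}{25}.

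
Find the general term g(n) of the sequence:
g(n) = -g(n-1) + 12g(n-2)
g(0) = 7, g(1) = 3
Characteristic equation: x² + x - 12 = 0, which factors as (x - (-4))(x - (3)) = 0.
Roots r₁ = -4, r₂ = 3 (distinct).
General solution: g(n) = A·(-4)^n + B·(3)^n.
From g(0) = 7: A + B = 7.
From g(1) = 3: -4A + 3B = 3.
Solving: A = \frac{18}{7}, B = \frac{31}{7}.
So g(n) = \frac{18 \left(-4\right)^{n}}{7} + \frac{31 \cdot 3^{n}}{7}.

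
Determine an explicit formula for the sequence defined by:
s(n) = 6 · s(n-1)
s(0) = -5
Pure geometric recurrence with ratio 6.
By induction s(n) = s(0) · (6)^n = - 5 \cdot 6^{n}.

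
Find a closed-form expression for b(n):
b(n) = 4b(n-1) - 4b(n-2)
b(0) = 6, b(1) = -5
Characteristic equation: x² - 4x + 4 = 0, which is (x - (2))².
Repeated root r = 2.
General solution: b(n) = (A + Bn)·(2)^n.
From b(0) = 6: A = 6.
From b(1) = -5: (A + B)·(2) = -5 ⇒ B = - \frac{17}{2}.
So b(n) = \left(6 - \frac{17 n}{2}\right) \cdot (2)^n.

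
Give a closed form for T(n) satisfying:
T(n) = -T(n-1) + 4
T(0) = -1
First-order linear non-homogeneous.
Homogeneous solution: T_h(n) = A·(-1)^n.
Try constant particular solution T_p = K: K = -K + 4 ⇒ K = 2.
General: T(n) = A·(-1)^n + 2.
Apply T(0) = -1: A + 2 = -1 ⇒ A = -3.
So T(n) = 2 - 3 \left(-1\right)^{n}.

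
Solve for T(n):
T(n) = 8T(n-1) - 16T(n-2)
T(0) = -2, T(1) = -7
Characteristic equation: x² - 8x + 16 = 0, which is (x - (4))².
Repeated root r = 4.
General solution: T(n) = (A + Bn)·(4)^n.
From T(0) = -2: A = -2.
From T(1) = -7: (A + B)·(4) = -7 ⇒ B = \frac{1}{4}.
So T(n) = \left(\frac{n}{4} - 2\right) \cdot (4)^n.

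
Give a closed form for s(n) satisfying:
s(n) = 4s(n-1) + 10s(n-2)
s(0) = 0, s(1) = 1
Characteristic equation: x² - 4x - 10 = 0.
Discriminant Δ = (4)² + 4·(10) = 56.
Roots r₁,₂ = (4 ± √56)/2, so r₁ = 2 + \sqrt{14}, r₂ = 2 - \sqrt{14}.
General solution: s(n) = A·r₁^n + B·r₂^n.
From the initial conditions, A + B = 0 and r₁A + r₂B = 1.
Since r₁ - r₂ = √56: A = (1 - (0)r₂)/√56 = \frac{\sqrt{14}}{28}, and B = 0 - A = - \frac{\sqrt{14}}{28}.
So s(n) = \left(\frac{\sqrt{14}}{28}\right)\left(2 + \sqrt{14}\right)^n + \left(- \frac{\sqrt{14}}{28}\right)\left(2 - \sqrt{14}\right)^n.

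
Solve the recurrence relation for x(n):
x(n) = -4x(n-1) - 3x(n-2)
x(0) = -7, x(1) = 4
Characteristic equation: x² + 4x + 3 = 0, which factors as (x - (-1))(x - (-3)) = 0.
Roots r₁ = -1, r₂ = -3 (distinct).
General solution: x(n) = A·(-1)^n + B·(-3)^n.
From x(0) = -7: A + B = -7.
From x(1) = 4: -A - 3B = 4.
Solving: A = - \frac{17}{2}, B = \frac{3}{2}.
So x(n) = - \frac{17 \left(-1\right)^{n}}{2} + \frac{3 \left(-3\right)^{n}}{2}.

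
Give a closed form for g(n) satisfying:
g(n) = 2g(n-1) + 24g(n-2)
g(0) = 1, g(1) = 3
Characteristic equation: x² - 2x - 24 = 0, which factors as (x - (6))(x - (-4)) = 0.
Roots r₁ = 6, r₂ = -4 (distinct).
General solution: g(n) = A·(6)^n + B·(-4)^n.
From g(0) = 1: A + B = 1.
From g(1) = 3: 6A - 4B = 3.
Solving: A = \frac{7}{10}, B = \frac{3}{10}.
So g(n) = \frac{3 \left(-4\right)^{n}}{10} + \frac{7 \cdot 6^{n}}{10}.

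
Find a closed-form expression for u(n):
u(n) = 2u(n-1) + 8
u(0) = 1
First-order linear non-homogeneous.
Homogeneous solution: u_h(n) = A·(2)^n.
Try constant particular solution u_p = K: K = 2K + 8 ⇒ K = -8.
General: u(n) = A·(2)^n - 8.
Apply u(0) = 1: A - 8 = 1 ⇒ A = 9.
So u(n) = 9 \cdot 2^{n} - 8.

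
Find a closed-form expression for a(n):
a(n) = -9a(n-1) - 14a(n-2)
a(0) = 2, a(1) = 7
Characteristic equation: x² + 9x + 14 = 0, which factors as (x - (-7))(x - (-2)) = 0.
Roots r₁ = -7, r₂ = -2 (distinct).
General solution: a(n) = A·(-7)^n + B·(-2)^n.
From a(0) = 2: A + B = 2.
From a(1) = 7: -7A - 2B = 7.
Solving: A = - \frac{11}{5}, B = \frac{21}{5}.
So a(n) = \frac{21 \left(-2\right)^{n}}{5} - \frac{11 \left(-7\right)^{n}}{5}.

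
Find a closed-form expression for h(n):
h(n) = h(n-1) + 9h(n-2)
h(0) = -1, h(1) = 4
Characteristic equation: x² - x - 9 = 0.
Discriminant Δ = (1)² + 4·(9) = 37.
Roots r₁,₂ = (1 ± √37)/2, so r₁ = \frac{1}{2} + \frac{\sqrt{37}}{2}, r₂ = \frac{1}{2} - \frac{\sqrt{37}}{2}.
General solution: h(n) = A·r₁^n + B·r₂^n.
From the initial conditions, A + B = -1 and r₁A + r₂B = 4.
Since r₁ - r₂ = √37: A = (4 - (-1)r₂)/√37 = - \frac{1}{2} + \frac{9 \sqrt{37}}{74}, and B = -1 - A = - \frac{9 \sqrt{37}}{74} - \frac{1}{2}.
So h(n) = \left(- \frac{1}{2} + \frac{9 \sqrt{37}}{74}\right)\left(\frac{1}{2} + \frac{\sqrt{37}}{2}\right)^n + \left(- \frac{9 \sqrt{37}}{74} - \frac{1}{2}\right)\left(\frac{1}{2} - \frac{\sqrt{37}}{2}\right)^n.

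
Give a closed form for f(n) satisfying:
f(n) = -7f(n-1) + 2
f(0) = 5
First-order linear non-homogeneous.
Homogeneous solution: f_h(n) = A·(-7)^n.
Try constant particular solution f_p = K: K = -7K + 2 ⇒ K = \frac{1}{4}.
General: f(n) = A·(-7)^n + \frac{1}{4}.
Apply f(0) = 5: A + \frac{1}{4} = 5 ⇒ A = \frac{19}{4}.
So f(n) = \frac{19 \left(-7\right)^{n}}{4} + \frac{1}{4}.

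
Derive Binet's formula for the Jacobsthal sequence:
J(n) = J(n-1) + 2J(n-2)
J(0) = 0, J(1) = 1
This is the Jacobsthal sequence.
Characteristic equation: x² - x - 2 = 0; roots r₁ = 2, r₂ = -1.
General: J(n) = A·r₁^n + B·r₂^n. Solving with J(0)=0, J(1)=1 gives A = \frac{1}{3}, B = - \frac{1}{3}.
So J(n) = - \frac{\left(-1\right)^{n}}{3} + \frac{2^{n}}{3}.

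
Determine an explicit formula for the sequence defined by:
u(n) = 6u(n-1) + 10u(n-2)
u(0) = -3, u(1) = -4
Characteristic equation: x² - 6x - 10 = 0.
Discriminant Δ = (6)² + 4·(10) = 76.
Roots r₁,₂ = (6 ± √76)/2, so r₁ = 3 + \sqrt{19}, r₂ = 3 - \sqrt{19}.
General solution: u(n) = A·r₁^n + B·r₂^n.
From the initial conditions, A + B = -3 and r₁A + r₂B = -4.
Since r₁ - r₂ = √76: A = (-4 - (-3)r₂)/√76 = - \frac{3}{2} + \frac{5 \sqrt{19}}{38}, and B = -3 - A = - \frac{3}{2} - \frac{5 \sqrt{19}}{38}.
So u(n) = \left(- \frac{3}{2} + \frac{5 \sqrt{19}}{38}\right)\left(3 + \sqrt{19}\right)^n + \left(- \frac{3}{2} - \frac{5 \sqrt{19}}{38}\right)\left(3 - \sqrt{19}\right)^n.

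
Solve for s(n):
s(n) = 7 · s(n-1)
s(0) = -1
Pure geometric recurrence with ratio 7.
By induction s(n) = s(0) · (7)^n = - 7^{n}.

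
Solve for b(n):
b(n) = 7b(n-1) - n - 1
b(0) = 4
First-order linear with linear forcing.
Homogeneous solution: b_h(n) = A·(7)^n.
Try particular b_p(n) = pn + q. Substituting:
  pn + q = 7(p(n-1) + q) - n - 1.
Matching the n-coefficient: p = 7p - 1 ⇒ p = \frac{1}{6}.
Matching constants: q = -7p + 7q - 1 ⇒ q = \frac{13}{36}.
General: b(n) = A·(7)^n + \frac{n}{6} + \frac{13}{36}.
Apply b(0) = 4: A + \frac{13}{36} = 4 ⇒ A = \frac{131}{36}.
So b(n) = \frac{131 \cdot 7^{n}}{36} + \frac{n}{6} + \frac{13}{36}.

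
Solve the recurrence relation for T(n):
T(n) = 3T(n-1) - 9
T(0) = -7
First-order linear non-homogeneous.
Homogeneous solution: T_h(n) = A·(3)^n.
Try constant particular solution T_p = K: K = 3K - 9 ⇒ K = \frac{9}{2}.
General: T(n) = A·(3)^n + \frac{9}{2}.
Apply T(0) = -7: A + \frac{9}{2} = -7 ⇒ A = - \frac{23}{2}.
So T(n) = \frac{9}{2} - \frac{23 \cdot 3^{n}}{2}.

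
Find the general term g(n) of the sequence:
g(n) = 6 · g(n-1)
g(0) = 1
Pure geometric recurrence with ratio 6.
By induction g(n) = g(0) · (6)^n = 6^{n}.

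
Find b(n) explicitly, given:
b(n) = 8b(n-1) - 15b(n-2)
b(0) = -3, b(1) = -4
Characteristic equation: x² - 8x + 15 = 0, which factors as (x - (5))(x - (3)) = 0.
Roots r₁ = 5, r₂ = 3 (distinct).
General solution: b(n) = A·(5)^n + B·(3)^n.
From b(0) = -3: A + B = -3.
From b(1) = -4: 5A + 3B = -4.
Solving: A = \frac{5}{2}, B = - \frac{11}{2}.
So b(n) = - \frac{11 \cdot 3^{n}}{2} + \frac{5 \cdot 5^{n}}{2}.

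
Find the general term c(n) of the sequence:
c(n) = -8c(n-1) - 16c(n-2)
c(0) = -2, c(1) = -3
Characteristic equation: x² + 8x + 16 = 0, which is (x - (-4))².
Repeated root r = -4.
General solution: c(n) = (A + Bn)·(-4)^n.
From c(0) = -2: A = -2.
From c(1) = -3: (A + B)·(-4) = -3 ⇒ B = \frac{11}{4}.
So c(n) = \left(\frac{11 n}{4} - 2\right) \cdot (-4)^n.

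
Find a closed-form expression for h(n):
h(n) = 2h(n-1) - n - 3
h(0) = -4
First-order linear with linear forcing.
Homogeneous solution: h_h(n) = A·(2)^n.
Try particular h_p(n) = pn + q. Substituting:
  pn + q = 2(p(n-1) + q) - n - 3.
Matching the n-coefficient: p = 2p - 1 ⇒ p = 1.
Matching constants: q = -2p + 2q - 3 ⇒ q = 5.
General: h(n) = A·(2)^n + n + 5.
Apply h(0) = -4: A + 5 = -4 ⇒ A = -9.
So h(n) = - 9 \cdot 2^{n} + n + 5.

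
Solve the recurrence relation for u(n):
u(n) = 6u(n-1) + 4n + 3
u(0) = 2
First-order linear with linear forcing.
Homogeneous solution: u_h(n) = A·(6)^n.
Try particular u_p(n) = pn + q. Substituting:
  pn + q = 6(p(n-1) + q) + 4n + 3.
Matching the n-coefficient: p = 6p + 4 ⇒ p = - \frac{4}{5}.
Matching constants: q = -6p + 6q + 3 ⇒ q = - \frac{39}{25}.
General: u(n) = A·(6)^n - \frac{4 n}{5} - \frac{39}{25}.
Apply u(0) = 2: A - \frac{39}{25} = 2 ⇒ A = \frac{89}{25}.
So u(n) = \frac{89 \cdot 6^{n}}{25} - \frac{4 n}{5} - \frac{39}{25}.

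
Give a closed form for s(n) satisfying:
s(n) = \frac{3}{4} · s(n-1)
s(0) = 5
Pure geometric recurrence with ratio \frac{3}{4}.
By induction s(n) = s(0) · (\frac{3}{4})^n = 5 \left(\frac{3}{4}\right)^{n}.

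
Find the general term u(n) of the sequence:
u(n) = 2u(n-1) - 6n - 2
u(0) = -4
First-order linear with linear forcing.
Homogeneous solution: u_h(n) = A·(2)^n.
Try particular u_p(n) = pn + q. Substituting:
  pn + q = 2(p(n-1) + q) - 6n - 2.
Matching the n-coefficient: p = 2p - 6 ⇒ p = 6.
Matching constants: q = -2p + 2q - 2 ⇒ q = 14.
General: u(n) = A·(2)^n + 6 n + 14.
Apply u(0) = -4: A + 14 = -4 ⇒ A = -18.
So u(n) = - 18 \cdot 2^{n} + 6 n + 14.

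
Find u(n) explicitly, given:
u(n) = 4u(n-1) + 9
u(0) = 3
First-order linear non-homogeneous.
Homogeneous solution: u_h(n) = A·(4)^n.
Try constant particular solution u_p = K: K = 4K + 9 ⇒ K = -3.
General: u(n) = A·(4)^n - 3.
Apply u(0) = 3: A - 3 = 3 ⇒ A = 6.
So u(n) = 6 \cdot 4^{n} - 3.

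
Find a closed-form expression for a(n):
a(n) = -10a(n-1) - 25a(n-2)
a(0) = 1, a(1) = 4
Characteristic equation: x² + 10x + 25 = 0, which is (x - (-5))².
Repeated root r = -5.
General solution: a(n) = (A + Bn)·(-5)^n.
From a(0) = 1: A = 1.
From a(1) = 4: (A + B)·(-5) = 4 ⇒ B = - \frac{9}{5}.
So a(n) = \left(1 - \frac{9 n}{5}\right) \cdot (-5)^n.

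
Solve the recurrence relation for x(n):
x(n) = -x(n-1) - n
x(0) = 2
First-order linear with linear forcing.
Homogeneous solution: x_h(n) = A·(-1)^n.
Try particular x_p(n) = pn + q. Substituting:
  pn + q = -(p(n-1) + q) - n.
Matching the n-coefficient: p = -p - 1 ⇒ p = - \frac{1}{2}.
Matching constants: q = p - q ⇒ q = - \frac{1}{4}.
General: x(n) = A·(-1)^n - \frac{n}{2} - \frac{1}{4}.
Apply x(0) = 2: A - \frac{1}{4} = 2 ⇒ A = \frac{9}{4}.
So x(n) = \frac{9 \left(-1\right)^{n}}{4} - \frac{n}{2} - \frac{1}{4}.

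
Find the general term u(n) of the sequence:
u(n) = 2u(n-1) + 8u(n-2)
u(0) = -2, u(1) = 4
Characteristic equation: x² - 2x - 8 = 0, which factors as (x - (-2))(x - (4)) = 0.
Roots r₁ = -2, r₂ = 4 (distinct).
General solution: u(n) = A·(-2)^n + B·(4)^n.
From u(0) = -2: A + B = -2.
From u(1) = 4: -2A + 4B = 4.
Solving: A = -2, B = 0.
So u(n) = - 2 \left(-2\right)^{n}.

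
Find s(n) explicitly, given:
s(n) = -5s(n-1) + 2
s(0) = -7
First-order linear non-homogeneous.
Homogeneous solution: s_h(n) = A·(-5)^n.
Try constant particular solution s_p = K: K = -5K + 2 ⇒ K = \frac{1}{3}.
General: s(n) = A·(-5)^n + \frac{1}{3}.
Apply s(0) = -7: A + \frac{1}{3} = -7 ⇒ A = - \frac{22}{3}.
So s(n) = \frac{1}{3} - \frac{22 \left(-5\right)^{n}}{3}.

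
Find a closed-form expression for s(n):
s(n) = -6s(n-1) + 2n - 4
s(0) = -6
First-order linear with linear forcing.
Homogeneous solution: s_h(n) = A·(-6)^n.
Try particular s_p(n) = pn + q. Substituting:
  pn + q = -6(p(n-1) + q) + 2n - 4.
Matching the n-coefficient: p = -6p + 2 ⇒ p = \frac{2}{7}.
Matching constants: q = 6p - 6q - 4 ⇒ q = - \frac{16}{49}.
General: s(n) = A·(-6)^n + \frac{2 n}{7} - \frac{16}{49}.
Apply s(0) = -6: A - \frac{16}{49} = -6 ⇒ A = - \frac{278}{49}.
So s(n) = - \frac{278 \left(-6\right)^{n}}{49} + \frac{2 n}{7} - \frac{16}{49}.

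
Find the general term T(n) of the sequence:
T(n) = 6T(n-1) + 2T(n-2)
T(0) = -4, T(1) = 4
Characteristic equation: x² - 6x - 2 = 0.
Discriminant Δ = (6)² + 4·(2) = 44.
Roots r₁,₂ = (6 ± √44)/2, so r₁ = 3 + \sqrt{11}, r₂ = 3 - \sqrt{11}.
General solution: T(n) = A·r₁^n + B·r₂^n.
From the initial conditions, A + B = -4 and r₁A + r₂B = 4.
Since r₁ - r₂ = √44: A = (4 - (-4)r₂)/√44 = -2 + \frac{8 \sqrt{11}}{11}, and B = -4 - A = - \frac{8 \sqrt{11}}{11} - 2.
So T(n) = \left(-2 + \frac{8 \sqrt{11}}{11}\right)\left(3 + \sqrt{11}\right)^n + \left(- \frac{8 \sqrt{11}}{11} - 2\right)\left(3 - \sqrt{11}\right)^n.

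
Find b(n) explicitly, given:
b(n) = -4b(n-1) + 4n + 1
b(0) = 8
First-order linear with linear forcing.
Homogeneous solution: b_h(n) = A·(-4)^n.
Try particular b_p(n) = pn + q. Substituting:
  pn + q = -4(p(n-1) + q) + 4n + 1.
Matching the n-coefficient: p = -4p + 4 ⇒ p = \frac{4}{5}.
Matching constants: q = 4p - 4q + 1 ⇒ q = \frac{21}{25}.
General: b(n) = A·(-4)^n + \frac{4 n}{5} + \frac{21}{25}.
Apply b(0) = 8: A + \frac{21}{25} = 8 ⇒ A = \frac{179}{25}.
So b(n) = \frac{179 \left(-4\right)^{n}}{25} + \frac{4 n}{5} + \frac{21}{25}.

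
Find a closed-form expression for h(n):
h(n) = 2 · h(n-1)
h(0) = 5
Pure geometric recurrence with ratio 2.
By induction h(n) = h(0) · (2)^n = 5 \cdot 2^{n}.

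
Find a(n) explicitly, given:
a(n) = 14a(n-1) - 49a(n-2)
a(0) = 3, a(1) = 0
Characteristic equation: x² - 14x + 49 = 0, which is (x - (7))².
Repeated root r = 7.
General solution: a(n) = (A + Bn)·(7)^n.
From a(0) = 3: A = 3.
From a(1) = 0: (A + B)·(7) = 0 ⇒ B = -3.
So a(n) = \left(3 - 3 n\right) \cdot (7)^n.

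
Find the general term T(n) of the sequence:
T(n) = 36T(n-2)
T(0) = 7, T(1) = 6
Characteristic equation: x² - 36 = 0, which factors as (x - (6))(x - (-6)) = 0.
Roots r₁ = 6, r₂ = -6 (distinct).
General solution: T(n) = A·(6)^n + B·(-6)^n.
From T(0) = 7: A + B = 7.
From T(1) = 6: 6A - 6B = 6.
Solving: A = 4, B = 3.
So T(n) = 3 \left(-6\right)^{n} + 4 \cdot 6^{n}.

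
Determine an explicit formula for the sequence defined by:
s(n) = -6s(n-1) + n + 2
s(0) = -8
First-order linear with linear forcing.
Homogeneous solution: s_h(n) = A·(-6)^n.
Try particular s_p(n) = pn + q. Substituting:
  pn + q = -6(p(n-1) + q) + n + 2.
Matching the n-coefficient: p = -6p + 1 ⇒ p = \frac{1}{7}.
Matching constants: q = 6p - 6q + 2 ⇒ q = \frac{20}{49}.
General: s(n) = A·(-6)^n + \frac{n}{7} + \frac{20}{49}.
Apply s(0) = -8: A + \frac{20}{49} = -8 ⇒ A = - \frac{412}{49}.
So s(n) = - \frac{412 \left(-6\right)^{n}}{49} + \frac{n}{7} + \frac{20}{49}.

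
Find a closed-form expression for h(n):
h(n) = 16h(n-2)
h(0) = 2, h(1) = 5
Characteristic equation: x² - 16 = 0, which factors as (x - (-4))(x - (4)) = 0.
Roots r₁ = -4, r₂ = 4 (distinct).
General solution: h(n) = A·(-4)^n + B·(4)^n.
From h(0) = 2: A + B = 2.
From h(1) = 5: -4A + 4B = 5.
Solving: A = \frac{3}{8}, B = \frac{13}{8}.
So h(n) = \frac{3 \left(-4\right)^{n}}{8} + \frac{13 \cdot 4^{n}}{8}.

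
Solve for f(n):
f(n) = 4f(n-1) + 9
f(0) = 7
First-order linear non-homogeneous.
Homogeneous solution: f_h(n) = A·(4)^n.
Try constant particular solution f_p = K: K = 4K + 9 ⇒ K = -3.
General: f(n) = A·(4)^n - 3.
Apply f(0) = 7: A - 3 = 7 ⇒ A = 10.
So f(n) = 10 \cdot 4^{n} - 3.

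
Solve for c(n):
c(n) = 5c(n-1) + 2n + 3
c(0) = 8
First-order linear with linear forcing.
Homogeneous solution: c_h(n) = A·(5)^n.
Try particular c_p(n) = pn + q. Substituting:
  pn + q = 5(p(n-1) + q) + 2n + 3.
Matching the n-coefficient: p = 5p + 2 ⇒ p = - \frac{1}{2}.
Matching constants: q = -5p + 5q + 3 ⇒ q = - \frac{11}{8}.
General: c(n) = A·(5)^n - \frac{n}{2} - \frac{11}{8}.
Apply c(0) = 8: A - \frac{11}{8} = 8 ⇒ A = \frac{75}{8}.
So c(n) = \frac{75 \cdot 5^{n}}{8} - \frac{n}{2} - \frac{11}{8}.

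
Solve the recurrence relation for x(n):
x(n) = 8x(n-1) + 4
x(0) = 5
First-order linear non-homogeneous.
Homogeneous solution: x_h(n) = A·(8)^n.
Try constant particular solution x_p = K: K = 8K + 4 ⇒ K = - \frac{4}{7}.
General: x(n) = A·(8)^n - \frac{4}{7}.
Apply x(0) = 5: A - \frac{4}{7} = 5 ⇒ A = \frac{39}{7}.
So x(n) = \frac{39 \cdot 8^{n}}{7} - \frac{4}{7}.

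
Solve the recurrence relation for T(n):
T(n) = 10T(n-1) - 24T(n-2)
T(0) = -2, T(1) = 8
Characteristic equation: x² - 10x + 24 = 0, which factors as (x - (6))(x - (4)) = 0.
Roots r₁ = 6, r₂ = 4 (distinct).
General solution: T(n) = A·(6)^n + B·(4)^n.
From T(0) = -2: A + B = -2.
From T(1) = 8: 6A + 4B = 8.
Solving: A = 8, B = -10.
So T(n) = - 10 \cdot 4^{n} + 8 \cdot 6^{n}.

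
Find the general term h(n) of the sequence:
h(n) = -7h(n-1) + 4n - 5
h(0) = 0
First-order linear with linear forcing.
Homogeneous solution: h_h(n) = A·(-7)^n.
Try particular h_p(n) = pn + q. Substituting:
  pn + q = -7(p(n-1) + q) + 4n - 5.
Matching the n-coefficient: p = -7p + 4 ⇒ p = \frac{1}{2}.
Matching constants: q = 7p - 7q - 5 ⇒ q = - \frac{3}{16}.
General: h(n) = A·(-7)^n + \frac{n}{2} - \frac{3}{16}.
Apply h(0) = 0: A - \frac{3}{16} = 0 ⇒ A = \frac{3}{16}.
So h(n) = \frac{3 \left(-7\right)^{n}}{16} + \frac{n}{2} - \frac{3}{16}.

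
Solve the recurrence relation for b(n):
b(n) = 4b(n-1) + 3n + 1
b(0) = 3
First-order linear with linear forcing.
Homogeneous solution: b_h(n) = A·(4)^n.
Try particular b_p(n) = pn + q. Substituting:
  pn + q = 4(p(n-1) + q) + 3n + 1.
Matching the n-coefficient: p = 4p + 3 ⇒ p = -1.
Matching constants: q = -4p + 4q + 1 ⇒ q = - \frac{5}{3}.
General: b(n) = A·(4)^n - n - \frac{5}{3}.
Apply b(0) = 3: A - \frac{5}{3} = 3 ⇒ A = \frac{14}{3}.
So b(n) = \frac{14 \cdot 4^{n}}{3} - n - \frac{5}{3}.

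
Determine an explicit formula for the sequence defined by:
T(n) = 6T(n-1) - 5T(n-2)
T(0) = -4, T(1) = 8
Characteristic equation: x² - 6x + 5 = 0, which factors as (x - (1))(x - (5)) = 0.
Roots r₁ = 1, r₂ = 5 (distinct).
General solution: T(n) = A·(1)^n + B·(5)^n.
From T(0) = -4: A + B = -4.
From T(1) = 8: A + 5B = 8.
Solving: A = -7, B = 3.
So T(n) = 3 \cdot 5^{n} - 7.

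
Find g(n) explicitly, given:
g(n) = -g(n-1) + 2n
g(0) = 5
First-order linear with linear forcing.
Homogeneous solution: g_h(n) = A·(-1)^n.
Try particular g_p(n) = pn + q. Substituting:
  pn + q = -(p(n-1) + q) + 2n.
Matching the n-coefficient: p = -p + 2 ⇒ p = 1.
Matching constants: q = p - q ⇒ q = \frac{1}{2}.
General: g(n) = A·(-1)^n + n + \frac{1}{2}.
Apply g(0) = 5: A + \frac{1}{2} = 5 ⇒ A = \frac{9}{2}.
So g(n) = \frac{9 \left(-1\right)^{n}}{2} + n + \frac{1}{2}.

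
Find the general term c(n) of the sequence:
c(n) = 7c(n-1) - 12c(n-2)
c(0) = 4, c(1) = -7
Characteristic equation: x² - 7x + 12 = 0, which factors as (x - (4))(x - (3)) = 0.
Roots r₁ = 4, r₂ = 3 (distinct).
General solution: c(n) = A·(4)^n + B·(3)^n.
From c(0) = 4: A + B = 4.
From c(1) = -7: 4A + 3B = -7.
Solving: A = -19, B = 23.
So c(n) = 23 \cdot 3^{n} - 19 \cdot 4^{n}.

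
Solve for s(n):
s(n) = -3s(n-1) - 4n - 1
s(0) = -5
First-order linear with linear forcing.
Homogeneous solution: s_h(n) = A·(-3)^n.
Try particular s_p(n) = pn + q. Substituting:
  pn + q = -3(p(n-1) + q) - 4n - 1.
Matching the n-coefficient: p = -3p - 4 ⇒ p = -1.
Matching constants: q = 3p - 3q - 1 ⇒ q = -1.
General: s(n) = A·(-3)^n - n - 1.
Apply s(0) = -5: A - 1 = -5 ⇒ A = -4.
So s(n) = - 4 \left(-3\right)^{n} - n - 1.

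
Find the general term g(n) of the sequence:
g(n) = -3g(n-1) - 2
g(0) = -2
First-order linear non-homogeneous.
Homogeneous solution: g_h(n) = A·(-3)^n.
Try constant particular solution g_p = K: K = -3K - 2 ⇒ K = - \frac{1}{2}.
General: g(n) = A·(-3)^n - \frac{1}{2}.
Apply g(0) = -2: A - \frac{1}{2} = -2 ⇒ A = - \frac{3}{2}.
So g(n) = - \frac{3 \left(-3\right)^{n}}{2} - \frac{1}{2}.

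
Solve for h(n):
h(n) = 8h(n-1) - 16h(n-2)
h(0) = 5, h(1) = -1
Characteristic equation: x² - 8x + 16 = 0, which is (x - (4))².
Repeated root r = 4.
General solution: h(n) = (A + Bn)·(4)^n.
From h(0) = 5: A = 5.
From h(1) = -1: (A + B)·(4) = -1 ⇒ B = - \frac{21}{4}.
So h(n) = \left(5 - \frac{21 n}{4}\right) \cdot (4)^n.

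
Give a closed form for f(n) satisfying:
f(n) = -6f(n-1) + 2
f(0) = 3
First-order linear non-homogeneous.
Homogeneous solution: f_h(n) = A·(-6)^n.
Try constant particular solution f_p = K: K = -6K + 2 ⇒ K = \frac{2}{7}.
General: f(n) = A·(-6)^n + \frac{2}{7}.
Apply f(0) = 3: A + \frac{2}{7} = 3 ⇒ A = \frac{19}{7}.
So f(n) = \frac{19 \left(-6\right)^{n}}{7} + \frac{2}{7}.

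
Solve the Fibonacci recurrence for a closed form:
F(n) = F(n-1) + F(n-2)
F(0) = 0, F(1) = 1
This is the Fibonacci sequence.
Characteristic equation: x² - x - 1 = 0; roots r₁ = \frac{1}{2} + \frac{\sqrt{5}}{2}, r₂ = \frac{1}{2} - \frac{\sqrt{5}}{2}.
General: F(n) = A·r₁^n + B·r₂^n. Solving with F(0)=0, F(1)=1 gives A = \frac{\sqrt{5}}{5}, B = - \frac{\sqrt{5}}{5}.
So F(n) = \frac{2^{- n} \sqrt{5} \left(- \left(1 - \sqrt{5}\right)^{n} + \left(1 + \sqrt{5}\right)^{n}\right)}{5}.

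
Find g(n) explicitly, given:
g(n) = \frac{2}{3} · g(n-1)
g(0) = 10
Pure geometric recurrence with ratio \frac{2}{3}.
By induction g(n) = g(0) · (\frac{2}{3})^n = 10 \left(\frac{2}{3}\right)^{n}.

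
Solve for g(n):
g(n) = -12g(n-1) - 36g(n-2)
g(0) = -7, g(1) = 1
Characteristic equation: x² + 12x + 36 = 0, which is (x - (-6))².
Repeated root r = -6.
General solution: g(n) = (A + Bn)·(-6)^n.
From g(0) = -7: A = -7.
From g(1) = 1: (A + B)·(-6) = 1 ⇒ B = \frac{41}{6}.
So g(n) = \left(\frac{41 n}{6} - 7\right) \cdot (-6)^n.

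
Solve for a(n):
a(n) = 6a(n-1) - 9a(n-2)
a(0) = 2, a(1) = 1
Characteristic equation: x² - 6x + 9 = 0, which is (x - (3))².
Repeated root r = 3.
General solution: a(n) = (A + Bn)·(3)^n.
From a(0) = 2: A = 2.
From a(1) = 1: (A + B)·(3) = 1 ⇒ B = - \frac{5}{3}.
So a(n) = \left(2 - \frac{5 n}{3}\right) \cdot (3)^n.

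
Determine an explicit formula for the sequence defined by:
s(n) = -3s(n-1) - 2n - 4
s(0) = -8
First-order linear with linear forcing.
Homogeneous solution: s_h(n) = A·(-3)^n.
Try particular s_p(n) = pn + q. Substituting:
  pn + q = -3(p(n-1) + q) - 2n - 4.
Matching the n-coefficient: p = -3p - 2 ⇒ p = - \frac{1}{2}.
Matching constants: q = 3p - 3q - 4 ⇒ q = - \frac{11}{8}.
General: s(n) = A·(-3)^n - \frac{n}{2} - \frac{11}{8}.
Apply s(0) = -8: A - \frac{11}{8} = -8 ⇒ A = - \frac{53}{8}.
So s(n) = - \frac{53 \left(-3\right)^{n}}{8} - \frac{n}{2} - \frac{11}{8}.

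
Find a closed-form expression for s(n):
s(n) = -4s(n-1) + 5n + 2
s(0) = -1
First-order linear with linear forcing.
Homogeneous solution: s_h(n) = A·(-4)^n.
Try particular s_p(n) = pn + q. Substituting:
  pn + q = -4(p(n-1) + q) + 5n + 2.
Matching the n-coefficient: p = -4p + 5 ⇒ p = 1.
Matching constants: q = 4p - 4q + 2 ⇒ q = \frac{6}{5}.
General: s(n) = A·(-4)^n + n + \frac{6}{5}.
Apply s(0) = -1: A + \frac{6}{5} = -1 ⇒ A = - \frac{11}{5}.
So s(n) = - \frac{11 \left(-4\right)^{n}}{5} + n + \frac{6}{5}.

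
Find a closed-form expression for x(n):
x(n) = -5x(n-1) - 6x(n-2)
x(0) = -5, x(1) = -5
Characteristic equation: x² + 5x + 6 = 0, which factors as (x - (-3))(x - (-2)) = 0.
Roots r₁ = -3, r₂ = -2 (distinct).
General solution: x(n) = A·(-3)^n + B·(-2)^n.
From x(0) = -5: A + B = -5.
From x(1) = -5: -3A - 2B = -5.
Solving: A = 15, B = -20.
So x(n) = - 20 \left(-2\right)^{n} + 15 \left(-3\right)^{n}.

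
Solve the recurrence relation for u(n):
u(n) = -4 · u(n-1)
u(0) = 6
Pure geometric recurrence with ratio -4.
By induction u(n) = u(0) · (-4)^n = 6 \left(-4\right)^{n}.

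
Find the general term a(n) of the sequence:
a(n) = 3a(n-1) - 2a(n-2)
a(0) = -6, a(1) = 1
Characteristic equation: x² - 3x + 2 = 0, which factors as (x - (2))(x - (1)) = 0.
Roots r₁ = 2, r₂ = 1 (distinct).
General solution: a(n) = A·(2)^n + B·(1)^n.
From a(0) = -6: A + B = -6.
From a(1) = 1: 2A + B = 1.
Solving: A = 7, B = -13.
So a(n) = 7 \cdot 2^{n} - 13.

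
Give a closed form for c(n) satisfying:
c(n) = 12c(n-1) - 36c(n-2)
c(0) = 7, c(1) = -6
Characteristic equation: x² - 12x + 36 = 0, which is (x - (6))².
Repeated root r = 6.
General solution: c(n) = (A + Bn)·(6)^n.
From c(0) = 7: A = 7.
From c(1) = -6: (A + B)·(6) = -6 ⇒ B = -8.
So c(n) = \left(7 - 8 n\right) \cdot (6)^n.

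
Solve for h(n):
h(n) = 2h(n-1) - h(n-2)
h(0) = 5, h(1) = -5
Characteristic equation: x² - 2x + 1 = 0, which is (x - (1))².
Repeated root r = 1.
General solution: h(n) = (A + Bn)·(1)^n.
From h(0) = 5: A = 5.
From h(1) = -5: (A + B)·(1) = -5 ⇒ B = -10.
So h(n) = \left(5 - 10 n\right) \cdot (1)^n.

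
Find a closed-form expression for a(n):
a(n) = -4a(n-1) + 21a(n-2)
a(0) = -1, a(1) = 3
Characteristic equation: x² + 4x - 21 = 0, which factors as (x - (-7))(x - (3)) = 0.
Roots r₁ = -7, r₂ = 3 (distinct).
General solution: a(n) = A·(-7)^n + B·(3)^n.
From a(0) = -1: A + B = -1.
From a(1) = 3: -7A + 3B = 3.
Solving: A = - \frac{3}{5}, B = - \frac{2}{5}.
So a(n) = - \frac{3 \left(-7\right)^{n}}{5} - \frac{2 \cdot 3^{n}}{5}.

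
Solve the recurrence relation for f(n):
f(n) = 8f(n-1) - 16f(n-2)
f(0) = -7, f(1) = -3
Characteristic equation: x² - 8x + 16 = 0, which is (x - (4))².
Repeated root r = 4.
General solution: f(n) = (A + Bn)·(4)^n.
From f(0) = -7: A = -7.
From f(1) = -3: (A + B)·(4) = -3 ⇒ B = \frac{25}{4}.
So f(n) = \left(\frac{25 n}{4} - 7\right) \cdot (4)^n.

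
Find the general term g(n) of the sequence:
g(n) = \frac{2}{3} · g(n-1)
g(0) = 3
Pure geometric recurrence with ratio \frac{2}{3}.
By induction g(n) = g(0) · (\frac{2}{3})^n = 3 \left(\frac{2}{3}\right)^{n}.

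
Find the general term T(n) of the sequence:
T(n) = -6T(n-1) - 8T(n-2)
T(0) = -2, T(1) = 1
Characteristic equation: x² + 6x + 8 = 0, which factors as (x - (-4))(x - (-2)) = 0.
Roots r₁ = -4, r₂ = -2 (distinct).
General solution: T(n) = A·(-4)^n + B·(-2)^n.
From T(0) = -2: A + B = -2.
From T(1) = 1: -4A - 2B = 1.
Solving: A = \frac{3}{2}, B = - \frac{7}{2}.
So T(n) = - \frac{7 \left(-2\right)^{n}}{2} + \frac{3 \left(-4\right)^{n}}{2}.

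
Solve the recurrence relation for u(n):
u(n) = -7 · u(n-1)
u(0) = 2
Pure geometric recurrence with ratio -7.
By induction u(n) = u(0) · (-7)^n = 2 \left(-7\right)^{n}.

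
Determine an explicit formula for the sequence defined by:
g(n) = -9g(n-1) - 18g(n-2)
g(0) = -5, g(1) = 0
Characteristic equation: x² + 9x + 18 = 0, which factors as (x - (-6))(x - (-3)) = 0.
Roots r₁ = -6, r₂ = -3 (distinct).
General solution: g(n) = A·(-6)^n + B·(-3)^n.
From g(0) = -5: A + B = -5.
From g(1) = 0: -6A - 3B = 0.
Solving: A = 5, B = -10.
So g(n) = - 10 \left(-3\right)^{n} + 5 \left(-6\right)^{n}.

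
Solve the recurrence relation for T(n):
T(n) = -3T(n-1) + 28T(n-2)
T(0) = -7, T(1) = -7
Characteristic equation: x² + 3x - 28 = 0, which factors as (x - (4))(x - (-7)) = 0.
Roots r₁ = 4, r₂ = -7 (distinct).
General solution: T(n) = A·(4)^n + B·(-7)^n.
From T(0) = -7: A + B = -7.
From T(1) = -7: 4A - 7B = -7.
Solving: A = - \frac{56}{11}, B = - \frac{21}{11}.
So T(n) = - \frac{21 \left(-7\right)^{n}}{11} - \frac{56 \cdot 4^{n}}{11}.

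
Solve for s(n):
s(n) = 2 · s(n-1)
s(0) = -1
Pure geometric recurrence with ratio 2.
By induction s(n) = s(0) · (2)^n = - 2^{n}.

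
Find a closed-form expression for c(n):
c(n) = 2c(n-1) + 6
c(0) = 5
First-order linear non-homogeneous.
Homogeneous solution: c_h(n) = A·(2)^n.
Try constant particular solution c_p = K: K = 2K + 6 ⇒ K = -6.
General: c(n) = A·(2)^n - 6.
Apply c(0) = 5: A - 6 = 5 ⇒ A = 11.
So c(n) = 11 \cdot 2^{n} - 6.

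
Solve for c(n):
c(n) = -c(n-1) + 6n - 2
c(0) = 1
First-order linear with linear forcing.
Homogeneous solution: c_h(n) = A·(-1)^n.
Try particular c_p(n) = pn + q. Substituting:
  pn + q = -(p(n-1) + q) + 6n - 2.
Matching the n-coefficient: p = -p + 6 ⇒ p = 3.
Matching constants: q = p - q - 2 ⇒ q = \frac{1}{2}.
General: c(n) = A·(-1)^n + 3 n + \frac{1}{2}.
Apply c(0) = 1: A + \frac{1}{2} = 1 ⇒ A = \frac{1}{2}.
So c(n) = \frac{\left(-1\right)^{n}}{2} + 3 n + \frac{1}{2}.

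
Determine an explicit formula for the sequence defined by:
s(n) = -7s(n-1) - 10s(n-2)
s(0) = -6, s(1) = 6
Characteristic equation: x² + 7x + 10 = 0, which factors as (x - (-5))(x - (-2)) = 0.
Roots r₁ = -5, r₂ = -2 (distinct).
General solution: s(n) = A·(-5)^n + B·(-2)^n.
From s(0) = -6: A + B = -6.
From s(1) = 6: -5A - 2B = 6.
Solving: A = 2, B = -8.
So s(n) = - 8 \left(-2\right)^{n} + 2 \left(-5\right)^{n}.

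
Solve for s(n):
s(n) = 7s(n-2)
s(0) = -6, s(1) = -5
Characteristic equation: x² - 7 = 0.
Discriminant Δ = (0)² + 4·(7) = 28.
Roots r₁,₂ = (0 ± √28)/2, so r₁ = \sqrt{7}, r₂ = - \sqrt{7}.
General solution: s(n) = A·r₁^n + B·r₂^n.
From the initial conditions, A + B = -6 and r₁A + r₂B = -5.
Since r₁ - r₂ = √28: A = (-5 - (-6)r₂)/√28 = -3 - \frac{5 \sqrt{7}}{14}, and B = -6 - A = -3 + \frac{5 \sqrt{7}}{14}.
So s(n) = \left(-3 - \frac{5 \sqrt{7}}{14}\right)\left(\sqrt{7}\right)^n + \left(-3 + \frac{5 \sqrt{7}}{14}\right)\left(- \sqrt{7}\right)^n.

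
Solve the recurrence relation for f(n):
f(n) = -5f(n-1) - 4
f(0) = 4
First-order linear non-homogeneous.
Homogeneous solution: f_h(n) = A·(-5)^n.
Try constant particular solution f_p = K: K = -5K - 4 ⇒ K = - \frac{2}{3}.
General: f(n) = A·(-5)^n - \frac{2}{3}.
Apply f(0) = 4: A - \frac{2}{3} = 4 ⇒ A = \frac{14}{3}.
So f(n) = \frac{14 \left(-5\right)^{n}}{3} - \frac{2}{3}.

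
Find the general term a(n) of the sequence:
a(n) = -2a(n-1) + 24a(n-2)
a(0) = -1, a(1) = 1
Characteristic equation: x² + 2x - 24 = 0, which factors as (x - (4))(x - (-6)) = 0.
Roots r₁ = 4, r₂ = -6 (distinct).
General solution: a(n) = A·(4)^n + B·(-6)^n.
From a(0) = -1: A + B = -1.
From a(1) = 1: 4A - 6B = 1.
Solving: A = - \frac{1}{2}, B = - \frac{1}{2}.
So a(n) = - \frac{\left(-6\right)^{n}}{2} - \frac{4^{n}}{2}.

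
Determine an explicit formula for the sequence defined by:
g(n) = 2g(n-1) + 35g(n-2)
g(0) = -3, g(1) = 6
Characteristic equation: x² - 2x - 35 = 0, which factors as (x - (-5))(x - (7)) = 0.
Roots r₁ = -5, r₂ = 7 (distinct).
General solution: g(n) = A·(-5)^n + B·(7)^n.
From g(0) = -3: A + B = -3.
From g(1) = 6: -5A + 7B = 6.
Solving: A = - \frac{9}{4}, B = - \frac{3}{4}.
So g(n) = - \frac{9 \left(-5\right)^{n}}{4} - \frac{3 \cdot 7^{n}}{4}.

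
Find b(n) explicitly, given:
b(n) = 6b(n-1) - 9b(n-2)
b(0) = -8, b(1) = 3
Characteristic equation: x² - 6x + 9 = 0, which is (x - (3))².
Repeated root r = 3.
General solution: b(n) = (A + Bn)·(3)^n.
From b(0) = -8: A = -8.
From b(1) = 3: (A + B)·(3) = 3 ⇒ B = 9.
So b(n) = \left(9 n - 8\right) \cdot (3)^n.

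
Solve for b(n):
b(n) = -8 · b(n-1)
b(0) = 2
Pure geometric recurrence with ratio -8.
By induction b(n) = b(0) · (-8)^n = 2 \left(-8\right)^{n}.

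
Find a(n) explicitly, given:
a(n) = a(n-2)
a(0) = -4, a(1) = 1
Characteristic equation: x² - 1 = 0, which factors as (x - (1))(x - (-1)) = 0.
Roots r₁ = 1, r₂ = -1 (distinct).
General solution: a(n) = A·(1)^n + B·(-1)^n.
From a(0) = -4: A + B = -4.
From a(1) = 1: A - B = 1.
Solving: A = - \frac{3}{2}, B = - \frac{5}{2}.
So a(n) = - \frac{5 \left(-1\right)^{n}}{2} - \frac{3}{2}.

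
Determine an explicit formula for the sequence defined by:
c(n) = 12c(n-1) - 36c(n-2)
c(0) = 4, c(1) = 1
Characteristic equation: x² - 12x + 36 = 0, which is (x - (6))².
Repeated root r = 6.
General solution: c(n) = (A + Bn)·(6)^n.
From c(0) = 4: A = 4.
From c(1) = 1: (A + B)·(6) = 1 ⇒ B = - \frac{23}{6}.
So c(n) = \left(4 - \frac{23 n}{6}\right) \cdot (6)^n.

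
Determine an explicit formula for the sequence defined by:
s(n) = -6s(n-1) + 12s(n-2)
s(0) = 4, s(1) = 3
Characteristic equation: x² + 6x - 12 = 0.
Discriminant Δ = (-6)² + 4·(12) = 84.
Roots r₁,₂ = (-6 ± √84)/2, so r₁ = -3 + \sqrt{21}, r₂ = - \sqrt{21} - 3.
General solution: s(n) = A·r₁^n + B·r₂^n.
From the initial conditions, A + B = 4 and r₁A + r₂B = 3.
Since r₁ - r₂ = √84: A = (3 - (4)r₂)/√84 = \frac{5 \sqrt{21}}{14} + 2, and B = 4 - A = 2 - \frac{5 \sqrt{21}}{14}.
So s(n) = \left(\frac{5 \sqrt{21}}{14} + 2\right)\left(-3 + \sqrt{21}\right)^n + \left(2 - \frac{5 \sqrt{21}}{14}\right)\left(- \sqrt{21} - 3\right)^n.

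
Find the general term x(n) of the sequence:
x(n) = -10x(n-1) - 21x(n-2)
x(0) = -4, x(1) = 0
Characteristic equation: x² + 10x + 21 = 0, which factors as (x - (-7))(x - (-3)) = 0.
Roots r₁ = -7, r₂ = -3 (distinct).
General solution: x(n) = A·(-7)^n + B·(-3)^n.
From x(0) = -4: A + B = -4.
From x(1) = 0: -7A - 3B = 0.
Solving: A = 3, B = -7.
So x(n) = - 7 \left(-3\right)^{n} + 3 \left(-7\right)^{n}.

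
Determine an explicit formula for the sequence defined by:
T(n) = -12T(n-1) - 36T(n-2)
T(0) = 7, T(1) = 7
Characteristic equation: x² + 12x + 36 = 0, which is (x - (-6))².
Repeated root r = -6.
General solution: T(n) = (A + Bn)·(-6)^n.
From T(0) = 7: A = 7.
From T(1) = 7: (A + B)·(-6) = 7 ⇒ B = - \frac{49}{6}.
So T(n) = \left(7 - \frac{49 n}{6}\right) \cdot (-6)^n.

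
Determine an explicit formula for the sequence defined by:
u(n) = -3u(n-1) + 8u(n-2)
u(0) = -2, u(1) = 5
Characteristic equation: x² + 3x - 8 = 0.
Discriminant Δ = (-3)² + 4·(8) = 41.
Roots r₁,₂ = (-3 ± √41)/2, so r₁ = - \frac{3}{2} + \frac{\sqrt{41}}{2}, r₂ = - \frac{\sqrt{41}}{2} - \frac{3}{2}.
General solution: u(n) = A·r₁^n + B·r₂^n.
From the initial conditions, A + B = -2 and r₁A + r₂B = 5.
Since r₁ - r₂ = √41: A = (5 - (-2)r₂)/√41 = -1 + \frac{2 \sqrt{41}}{41}, and B = -2 - A = -1 - \frac{2 \sqrt{41}}{41}.
So u(n) = \left(-1 + \frac{2 \sqrt{41}}{41}\right)\left(- \frac{3}{2} + \frac{\sqrt{41}}{2}\right)^n + \left(-1 - \frac{2 \sqrt{41}}{41}\right)\left(- \frac{\sqrt{41}}{2} - \frac{3}{2}\right)^n.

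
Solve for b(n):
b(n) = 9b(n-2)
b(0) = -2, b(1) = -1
Characteristic equation: x² - 9 = 0, which factors as (x - (3))(x - (-3)) = 0.
Roots r₁ = 3, r₂ = -3 (distinct).
General solution: b(n) = A·(3)^n + B·(-3)^n.
From b(0) = -2: A + B = -2.
From b(1) = -1: 3A - 3B = -1.
Solving: A = - \frac{7}{6}, B = - \frac{5}{6}.
So b(n) = - \frac{5 \left(-3\right)^{n}}{6} - \frac{7 \cdot 3^{n}}{6}.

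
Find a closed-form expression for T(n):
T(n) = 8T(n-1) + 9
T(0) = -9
First-order linear non-homogeneous.
Homogeneous solution: T_h(n) = A·(8)^n.
Try constant particular solution T_p = K: K = 8K + 9 ⇒ K = - \frac{9}{7}.
General: T(n) = A·(8)^n - \frac{9}{7}.
Apply T(0) = -9: A - \frac{9}{7} = -9 ⇒ A = - \frac{54}{7}.
So T(n) = - \frac{54 \cdot 8^{n}}{7} - \frac{9}{7}.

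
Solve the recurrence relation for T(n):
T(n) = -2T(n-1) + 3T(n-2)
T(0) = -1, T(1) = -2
Characteristic equation: x² + 2x - 3 = 0, which factors as (x - (1))(x - (-3)) = 0.
Roots r₁ = 1, r₂ = -3 (distinct).
General solution: T(n) = A·(1)^n + B·(-3)^n.
From T(0) = -1: A + B = -1.
From T(1) = -2: A - 3B = -2.
Solving: A = - \frac{5}{4}, B = \frac{1}{4}.
So T(n) = \frac{\left(-3\right)^{n}}{4} - \frac{5}{4}.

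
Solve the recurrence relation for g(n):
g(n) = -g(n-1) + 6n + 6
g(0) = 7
First-order linear with linear forcing.
Homogeneous solution: g_h(n) = A·(-1)^n.
Try particular g_p(n) = pn + q. Substituting:
  pn + q = -(p(n-1) + q) + 6n + 6.
Matching the n-coefficient: p = -p + 6 ⇒ p = 3.
Matching constants: q = p - q + 6 ⇒ q = \frac{9}{2}.
General: g(n) = A·(-1)^n + 3 n + \frac{9}{2}.
Apply g(0) = 7: A + \frac{9}{2} = 7 ⇒ A = \frac{5}{2}.
So g(n) = \frac{5 \left(-1\right)^{n}}{2} + 3 n + \frac{9}{2}.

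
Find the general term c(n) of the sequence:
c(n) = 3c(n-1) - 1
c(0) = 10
First-order linear non-homogeneous.
Homogeneous solution: c_h(n) = A·(3)^n.
Try constant particular solution c_p = K: K = 3K - 1 ⇒ K = \frac{1}{2}.
General: c(n) = A·(3)^n + \frac{1}{2}.
Apply c(0) = 10: A + \frac{1}{2} = 10 ⇒ A = \frac{19}{2}.
So c(n) = \frac{19 \cdot 3^{n}}{2} + \frac{1}{2}.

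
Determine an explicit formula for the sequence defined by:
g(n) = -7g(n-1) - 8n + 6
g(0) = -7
First-order linear with linear forcing.
Homogeneous solution: g_h(n) = A·(-7)^n.
Try particular g_p(n) = pn + q. Substituting:
  pn + q = -7(p(n-1) + q) - 8n + 6.
Matching the n-coefficient: p = -7p - 8 ⇒ p = -1.
Matching constants: q = 7p - 7q + 6 ⇒ q = - \frac{1}{8}.
General: g(n) = A·(-7)^n - n - \frac{1}{8}.
Apply g(0) = -7: A - \frac{1}{8} = -7 ⇒ A = - \frac{55}{8}.
So g(n) = - \frac{55 \left(-7\right)^{n}}{8} - n - \frac{1}{8}.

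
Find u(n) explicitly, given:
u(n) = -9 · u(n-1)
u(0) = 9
Pure geometric recurrence with ratio -9.
By induction u(n) = u(0) · (-9)^n = 9 \left(-9\right)^{n}.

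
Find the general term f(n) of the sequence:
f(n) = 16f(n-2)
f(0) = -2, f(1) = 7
Characteristic equation: x² - 16 = 0, which factors as (x - (-4))(x - (4)) = 0.
Roots r₁ = -4, r₂ = 4 (distinct).
General solution: f(n) = A·(-4)^n + B·(4)^n.
From f(0) = -2: A + B = -2.
From f(1) = 7: -4A + 4B = 7.
Solving: A = - \frac{15}{8}, B = - \frac{1}{8}.
So f(n) = - \frac{15 \left(-4\right)^{n}}{8} - \frac{4^{n}}{8}.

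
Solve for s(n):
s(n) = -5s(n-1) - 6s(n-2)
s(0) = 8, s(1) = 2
Characteristic equation: x² + 5x + 6 = 0, which factors as (x - (-3))(x - (-2)) = 0.
Roots r₁ = -3, r₂ = -2 (distinct).
General solution: s(n) = A·(-3)^n + B·(-2)^n.
From s(0) = 8: A + B = 8.
From s(1) = 2: -3A - 2B = 2.
Solving: A = -18, B = 26.
So s(n) = 26 \left(-2\right)^{n} - 18 \left(-3\right)^{n}.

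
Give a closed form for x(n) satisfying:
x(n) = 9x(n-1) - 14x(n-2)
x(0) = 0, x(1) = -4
Characteristic equation: x² - 9x + 14 = 0, which factors as (x - (2))(x - (7)) = 0.
Roots r₁ = 2, r₂ = 7 (distinct).
General solution: x(n) = A·(2)^n + B·(7)^n.
From x(0) = 0: A + B = 0.
From x(1) = -4: 2A + 7B = -4.
Solving: A = \frac{4}{5}, B = - \frac{4}{5}.
So x(n) = \frac{4 \cdot 2^{n}}{5} - \frac{4 \cdot 7^{n}}{5}.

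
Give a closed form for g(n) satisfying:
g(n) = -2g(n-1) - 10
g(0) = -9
First-order linear non-homogeneous.
Homogeneous solution: g_h(n) = A·(-2)^n.
Try constant particular solution g_p = K: K = -2K - 10 ⇒ K = - \frac{10}{3}.
General: g(n) = A·(-2)^n - \frac{10}{3}.
Apply g(0) = -9: A - \frac{10}{3} = -9 ⇒ A = - \frac{17}{3}.
So g(n) = - \frac{17 \left(-2\right)^{n}}{3} - \frac{10}{3}.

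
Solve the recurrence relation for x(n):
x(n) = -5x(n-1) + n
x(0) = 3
First-order linear with linear forcing.
Homogeneous solution: x_h(n) = A·(-5)^n.
Try particular x_p(n) = pn + q. Substituting:
  pn + q = -5(p(n-1) + q) + n.
Matching the n-coefficient: p = -5p + 1 ⇒ p = \frac{1}{6}.
Matching constants: q = 5p - 5q ⇒ q = \frac{5}{36}.
General: x(n) = A·(-5)^n + \frac{n}{6} + \frac{5}{36}.
Apply x(0) = 3: A + \frac{5}{36} = 3 ⇒ A = \frac{103}{36}.
So x(n) = \frac{103 \left(-5\right)^{n}}{36} + \frac{n}{6} + \frac{5}{36}.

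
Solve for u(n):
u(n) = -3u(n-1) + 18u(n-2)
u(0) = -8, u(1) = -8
Characteristic equation: x² + 3x - 18 = 0, which factors as (x - (-6))(x - (3)) = 0.
Roots r₁ = -6, r₂ = 3 (distinct).
General solution: u(n) = A·(-6)^n + B·(3)^n.
From u(0) = -8: A + B = -8.
From u(1) = -8: -6A + 3B = -8.
Solving: A = - \frac{16}{9}, B = - \frac{56}{9}.
So u(n) = - \frac{16 \left(-6\right)^{n}}{9} - \frac{56 \cdot 3^{n}}{9}.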